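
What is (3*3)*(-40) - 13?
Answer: -373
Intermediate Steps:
(3*3)*(-40) - 13 = 9*(-40) - 13 = -360 - 13 = -373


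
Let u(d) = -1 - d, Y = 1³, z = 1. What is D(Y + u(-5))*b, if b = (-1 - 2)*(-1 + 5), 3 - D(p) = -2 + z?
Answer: -48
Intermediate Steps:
Y = 1
D(p) = 4 (D(p) = 3 - (-2 + 1) = 3 - 1*(-1) = 3 + 1 = 4)
b = -12 (b = -3*4 = -12)
D(Y + u(-5))*b = 4*(-12) = -48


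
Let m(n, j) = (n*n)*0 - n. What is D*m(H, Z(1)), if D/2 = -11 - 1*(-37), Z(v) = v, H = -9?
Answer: 468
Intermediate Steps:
m(n, j) = -n (m(n, j) = n**2*0 - n = 0 - n = -n)
D = 52 (D = 2*(-11 - 1*(-37)) = 2*(-11 + 37) = 2*26 = 52)
D*m(H, Z(1)) = 52*(-1*(-9)) = 52*9 = 468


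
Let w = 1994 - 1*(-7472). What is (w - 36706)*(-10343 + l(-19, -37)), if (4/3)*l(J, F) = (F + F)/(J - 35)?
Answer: 845145970/3 ≈ 2.8172e+8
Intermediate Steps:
l(J, F) = 3*F/(2*(-35 + J)) (l(J, F) = 3*((F + F)/(J - 35))/4 = 3*((2*F)/(-35 + J))/4 = 3*(2*F/(-35 + J))/4 = 3*F/(2*(-35 + J)))
w = 9466 (w = 1994 + 7472 = 9466)
(w - 36706)*(-10343 + l(-19, -37)) = (9466 - 36706)*(-10343 + (3/2)*(-37)/(-35 - 19)) = -27240*(-10343 + (3/2)*(-37)/(-54)) = -27240*(-10343 + (3/2)*(-37)*(-1/54)) = -27240*(-10343 + 37/36) = -27240*(-372311/36) = 845145970/3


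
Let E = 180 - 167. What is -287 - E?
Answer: -300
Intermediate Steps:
E = 13
-287 - E = -287 - 1*13 = -287 - 13 = -300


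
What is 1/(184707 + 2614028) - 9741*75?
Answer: -2044685822624/2798735 ≈ -7.3058e+5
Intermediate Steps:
1/(184707 + 2614028) - 9741*75 = 1/2798735 - 1*730575 = 1/2798735 - 730575 = -2044685822624/2798735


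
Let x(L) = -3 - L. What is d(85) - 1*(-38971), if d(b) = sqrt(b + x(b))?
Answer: 38971 + I*sqrt(3) ≈ 38971.0 + 1.732*I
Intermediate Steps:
d(b) = I*sqrt(3) (d(b) = sqrt(b + (-3 - b)) = sqrt(-3) = I*sqrt(3))
d(85) - 1*(-38971) = I*sqrt(3) - 1*(-38971) = I*sqrt(3) + 38971 = 38971 + I*sqrt(3)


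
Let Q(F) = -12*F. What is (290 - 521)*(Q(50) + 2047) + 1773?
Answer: -332484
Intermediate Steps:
(290 - 521)*(Q(50) + 2047) + 1773 = (290 - 521)*(-12*50 + 2047) + 1773 = -231*(-600 + 2047) + 1773 = -231*1447 + 1773 = -334257 + 1773 = -332484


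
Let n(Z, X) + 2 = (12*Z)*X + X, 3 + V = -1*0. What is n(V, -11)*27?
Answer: 10341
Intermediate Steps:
V = -3 (V = -3 - 1*0 = -3 + 0 = -3)
n(Z, X) = -2 + X + 12*X*Z (n(Z, X) = -2 + ((12*Z)*X + X) = -2 + (12*X*Z + X) = -2 + (X + 12*X*Z) = -2 + X + 12*X*Z)
n(V, -11)*27 = (-2 - 11 + 12*(-11)*(-3))*27 = (-2 - 11 + 396)*27 = 383*27 = 10341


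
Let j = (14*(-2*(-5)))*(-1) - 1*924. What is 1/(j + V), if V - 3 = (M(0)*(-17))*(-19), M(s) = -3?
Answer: -1/2030 ≈ -0.00049261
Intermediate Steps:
V = -966 (V = 3 - 3*(-17)*(-19) = 3 + 51*(-19) = 3 - 969 = -966)
j = -1064 (j = (14*10)*(-1) - 924 = 140*(-1) - 924 = -140 - 924 = -1064)
1/(j + V) = 1/(-1064 - 966) = 1/(-2030) = -1/2030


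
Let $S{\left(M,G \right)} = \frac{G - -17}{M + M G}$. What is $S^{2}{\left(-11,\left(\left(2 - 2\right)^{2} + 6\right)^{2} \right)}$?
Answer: $\frac{2809}{165649} \approx 0.016958$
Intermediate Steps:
$S{\left(M,G \right)} = \frac{17 + G}{M + G M}$ ($S{\left(M,G \right)} = \frac{G + 17}{M + G M} = \frac{17 + G}{M + G M}$)
$S^{2}{\left(-11,\left(\left(2 - 2\right)^{2} + 6\right)^{2} \right)} = \left(\frac{17 + \left(\left(2 - 2\right)^{2} + 6\right)^{2}}{\left(-11\right) \left(1 + \left(\left(2 - 2\right)^{2} + 6\right)^{2}\right)}\right)^{2} = \left(- \frac{17 + \left(0^{2} + 6\right)^{2}}{11 \left(1 + \left(0^{2} + 6\right)^{2}\right)}\right)^{2} = \left(- \frac{17 + \left(0 + 6\right)^{2}}{11 \left(1 + \left(0 + 6\right)^{2}\right)}\right)^{2} = \left(- \frac{17 + 6^{2}}{11 \left(1 + 6^{2}\right)}\right)^{2} = \left(- \frac{17 + 36}{11 \left(1 + 36\right)}\right)^{2} = \left(\left(- \frac{1}{11}\right) \frac{1}{37} \cdot 53\right)^{2} = \left(- \frac{53}{407}\right)^{2} = \frac{2809}{165649}$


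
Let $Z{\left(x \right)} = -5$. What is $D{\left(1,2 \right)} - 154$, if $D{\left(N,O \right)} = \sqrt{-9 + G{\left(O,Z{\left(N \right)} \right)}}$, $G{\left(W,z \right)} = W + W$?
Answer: $-154 + i \sqrt{5} \approx -154.0 + 2.2361 i$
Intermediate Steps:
$G{\left(W,z \right)} = 2 W$
$D{\left(N,O \right)} = \sqrt{-9 + 2 O}$
$D{\left(1,2 \right)} - 154 = \sqrt{-9 + 2 \cdot 2} - 154 = \sqrt{-9 + 4} - 154 = \sqrt{-5} - 154 = i \sqrt{5} - 154 = -154 + i \sqrt{5}$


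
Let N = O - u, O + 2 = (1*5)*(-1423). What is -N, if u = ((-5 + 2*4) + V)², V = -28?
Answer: 7742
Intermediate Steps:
O = -7117 (O = -2 + (1*5)*(-1423) = -2 + 5*(-1423) = -2 - 7115 = -7117)
u = 625 (u = ((-5 + 2*4) - 28)² = ((-5 + 8) - 28)² = (3 - 28)² = (-25)² = 625)
N = -7742 (N = -7117 - 1*625 = -7117 - 625 = -7742)
-N = -1*(-7742) = 7742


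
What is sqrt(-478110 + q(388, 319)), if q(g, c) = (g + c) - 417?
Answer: 2*I*sqrt(119455) ≈ 691.25*I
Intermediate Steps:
q(g, c) = -417 + c + g (q(g, c) = (c + g) - 417 = -417 + c + g)
sqrt(-478110 + q(388, 319)) = sqrt(-478110 + (-417 + 319 + 388)) = sqrt(-478110 + 290) = sqrt(-477820) = 2*I*sqrt(119455)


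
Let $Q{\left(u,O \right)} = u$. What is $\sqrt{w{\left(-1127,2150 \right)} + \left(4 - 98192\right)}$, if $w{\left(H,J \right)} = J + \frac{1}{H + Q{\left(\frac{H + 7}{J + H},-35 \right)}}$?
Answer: $\frac{i \sqrt{127904430433887821}}{1154041} \approx 309.9 i$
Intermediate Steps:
$w{\left(H,J \right)} = J + \frac{1}{H + \frac{7 + H}{H + J}}$ ($w{\left(H,J \right)} = J + \frac{1}{H + \frac{H + 7}{J + H}} = J + \frac{1}{H + \frac{7 + H}{H + J}}$)
$\sqrt{w{\left(-1127,2150 \right)} + \left(4 - 98192\right)} = \sqrt{\frac{2150 \left(7 - 1127\right) + \left(1 - 2423050\right) \left(-1127 + 2150\right)}{7 - 1127 - 1127 \left(-1127 + 2150\right)} + \left(4 - 98192\right)} = \sqrt{\frac{2150 \left(-1120\right) + \left(1 - 2423050\right) 1023}{7 - 1127 - 1152921} + \left(4 - 98192\right)} = \sqrt{\frac{-2408000 - 2478779127}{7 - 1127 - 1152921} - 98188} = \sqrt{\frac{-2408000 - 2478779127}{-1154041} - 98188} = \sqrt{\left(- \frac{1}{1154041}\right) \left(-2481187127\right) - 98188} = \sqrt{\frac{2481187127}{1154041} - 98188} = \sqrt{- \frac{110831790581}{1154041}} = \frac{i \sqrt{127904430433887821}}{1154041}$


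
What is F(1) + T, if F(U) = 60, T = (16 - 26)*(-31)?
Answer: 370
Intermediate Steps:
T = 310 (T = -10*(-31) = 310)
F(1) + T = 60 + 310 = 370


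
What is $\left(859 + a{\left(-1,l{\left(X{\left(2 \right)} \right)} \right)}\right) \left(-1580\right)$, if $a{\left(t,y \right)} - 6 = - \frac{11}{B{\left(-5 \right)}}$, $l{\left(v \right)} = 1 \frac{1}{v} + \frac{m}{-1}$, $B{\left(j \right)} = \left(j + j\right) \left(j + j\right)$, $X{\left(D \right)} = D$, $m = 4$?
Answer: $- \frac{6832631}{5} \approx -1.3665 \cdot 10^{6}$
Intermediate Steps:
$B{\left(j \right)} = 4 j^{2}$ ($B{\left(j \right)} = 2 j 2 j = 4 j^{2}$)
$l{\left(v \right)} = -4 + \frac{1}{v}$ ($l{\left(v \right)} = 1 \frac{1}{v} + \frac{4}{-1} = \frac{1}{v} + 4 \left(-1\right) = \frac{1}{v} - 4 = -4 + \frac{1}{v}$)
$a{\left(t,y \right)} = \frac{589}{100}$ ($a{\left(t,y \right)} = 6 - \frac{11}{4 \left(-5\right)^{2}} = 6 - \frac{11}{4 \cdot 25} = 6 - \frac{11}{100} = \frac{589}{100}$)
$\left(859 + a{\left(-1,l{\left(X{\left(2 \right)} \right)} \right)}\right) \left(-1580\right) = \left(859 + \frac{589}{100}\right) \left(-1580\right) = \frac{86489}{100} \left(-1580\right) = - \frac{6832631}{5}$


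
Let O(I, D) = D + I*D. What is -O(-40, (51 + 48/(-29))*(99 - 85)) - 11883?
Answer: 436719/29 ≈ 15059.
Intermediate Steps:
O(I, D) = D + D*I
-O(-40, (51 + 48/(-29))*(99 - 85)) - 11883 = -(51 + 48/(-29))*(99 - 85)*(1 - 40) - 11883 = -(51 + 48*(-1/29))*14*(-39) - 11883 = -(51 - 48/29)*14*(-39) - 11883 = -(1431/29)*14*(-39) - 11883 = -20034*(-39)/29 - 11883 = -1*(-781326/29) - 11883 = 781326/29 - 11883 = 436719/29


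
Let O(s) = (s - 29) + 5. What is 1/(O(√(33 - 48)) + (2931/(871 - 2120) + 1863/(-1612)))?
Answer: -37162425111916/1042323961981667 - 4053731238544*I*√15/3126971885945001 ≈ -0.035653 - 0.0050208*I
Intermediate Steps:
O(s) = -24 + s (O(s) = (-29 + s) + 5 = -24 + s)
1/(O(√(33 - 48)) + (2931/(871 - 2120) + 1863/(-1612))) = 1/((-24 + √(33 - 48)) + (2931/(871 - 2120) + 1863/(-1612))) = 1/((-24 + √(-15)) + (2931/(-1249) + 1863*(-1/1612))) = 1/((-24 + I*√15) + (2931*(-1/1249) - 1863/1612)) = 1/((-24 + I*√15) + (-2931/1249 - 1863/1612)) = 1/((-24 + I*√15) - 7051659/2013388) = 1/(-55372971/2013388 + I*√15)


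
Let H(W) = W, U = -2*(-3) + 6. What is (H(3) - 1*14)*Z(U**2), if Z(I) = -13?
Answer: 143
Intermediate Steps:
U = 12 (U = 6 + 6 = 12)
(H(3) - 1*14)*Z(U**2) = (3 - 1*14)*(-13) = (3 - 14)*(-13) = -11*(-13) = 143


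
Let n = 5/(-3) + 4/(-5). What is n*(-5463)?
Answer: 67377/5 ≈ 13475.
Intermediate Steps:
n = -37/15 (n = 5*(-⅓) + 4*(-⅕) = -5/3 - ⅘ = -37/15 ≈ -2.4667)
n*(-5463) = -37/15*(-5463) = 67377/5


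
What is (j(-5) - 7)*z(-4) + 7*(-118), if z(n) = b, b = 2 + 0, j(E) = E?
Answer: -850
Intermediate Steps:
b = 2
z(n) = 2
(j(-5) - 7)*z(-4) + 7*(-118) = (-5 - 7)*2 + 7*(-118) = -12*2 - 826 = -24 - 826 = -850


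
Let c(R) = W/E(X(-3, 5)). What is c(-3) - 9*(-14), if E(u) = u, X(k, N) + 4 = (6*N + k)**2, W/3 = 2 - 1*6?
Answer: 91338/725 ≈ 125.98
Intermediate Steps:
W = -12 (W = 3*(2 - 1*6) = 3*(2 - 6) = 3*(-4) = -12)
X(k, N) = -4 + (k + 6*N)**2 (X(k, N) = -4 + (6*N + k)**2 = -4 + (k + 6*N)**2)
c(R) = -12/725 (c(R) = -12/(-4 + (-3 + 6*5)**2) = -12/(-4 + (-3 + 30)**2) = -12/(-4 + 27**2) = -12/(-4 + 729) = -12/725)
c(-3) - 9*(-14) = -12/725 - 9*(-14) = -12/725 + 126 = 91338/725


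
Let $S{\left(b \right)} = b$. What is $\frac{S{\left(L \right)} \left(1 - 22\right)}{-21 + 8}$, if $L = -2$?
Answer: $- \frac{42}{13} \approx -3.2308$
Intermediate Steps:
$\frac{S{\left(L \right)} \left(1 - 22\right)}{-21 + 8} = \frac{\left(-2\right) \left(1 - 22\right)}{-21 + 8} = \frac{\left(-2\right) \left(1 - 22\right)}{-13} = \left(-2\right) \left(-21\right) \left(- \frac{1}{13}\right) = 42 \left(- \frac{1}{13}\right) = - \frac{42}{13}$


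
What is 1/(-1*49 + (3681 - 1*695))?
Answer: 1/2937 ≈ 0.00034048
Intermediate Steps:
1/(-1*49 + (3681 - 1*695)) = 1/(-49 + (3681 - 695)) = 1/(-49 + 2986) = 1/2937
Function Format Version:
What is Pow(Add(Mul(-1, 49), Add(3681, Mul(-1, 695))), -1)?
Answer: Rational(1, 2937) ≈ 0.00034048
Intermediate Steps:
Pow(Add(Mul(-1, 49), Add(3681, Mul(-1, 695))), -1) = Pow(Add(-49, Add(3681, -695)), -1) = Pow(Add(-49, 2986), -1) = Pow(2937, -1) = Rational(1, 2937)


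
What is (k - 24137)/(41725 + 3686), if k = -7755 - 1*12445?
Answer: -14779/15137 ≈ -0.97635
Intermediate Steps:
k = -20200 (k = -7755 - 12445 = -20200)
(k - 24137)/(41725 + 3686) = (-20200 - 24137)/(41725 + 3686) = -44337/45411 = -44337*1/45411 = -14779/15137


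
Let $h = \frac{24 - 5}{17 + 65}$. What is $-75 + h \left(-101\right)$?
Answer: $- \frac{8069}{82} \approx -98.402$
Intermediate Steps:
$h = \frac{19}{82} \approx 0.23171$
$-75 + h \left(-101\right) = -75 + \frac{19}{82} \left(-101\right) = -75 - \frac{1919}{82} = - \frac{8069}{82}$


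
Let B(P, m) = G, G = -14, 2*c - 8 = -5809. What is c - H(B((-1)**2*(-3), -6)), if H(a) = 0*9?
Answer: -5801/2 ≈ -2900.5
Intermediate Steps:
c = -5801/2 (c = 4 + (1/2)*(-5809) = 4 - 5809/2 = -5801/2 ≈ -2900.5)
B(P, m) = -14
H(a) = 0
c - H(B((-1)**2*(-3), -6)) = -5801/2 - 1*0 = -5801/2 + 0 = -5801/2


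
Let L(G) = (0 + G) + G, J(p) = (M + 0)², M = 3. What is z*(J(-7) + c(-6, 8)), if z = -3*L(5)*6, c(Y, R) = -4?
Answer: -900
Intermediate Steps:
J(p) = 9 (J(p) = (3 + 0)² = 3² = 9)
L(G) = 2*G (L(G) = G + G = 2*G)
z = -180 (z = -6*5*6 = -3*10*6 = -30*6 = -180)
z*(J(-7) + c(-6, 8)) = -180*(9 - 4) = -180*5 = -900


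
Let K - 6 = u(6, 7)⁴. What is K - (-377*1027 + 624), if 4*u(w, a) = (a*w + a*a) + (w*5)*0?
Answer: 167534577/256 ≈ 6.5443e+5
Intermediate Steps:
u(w, a) = a²/4 + a*w/4 (u(w, a) = ((a*w + a*a) + (w*5)*0)/4 = ((a*w + a²) + (5*w)*0)/4 = ((a² + a*w) + 0)/4 = (a² + a*w)/4 = a²/4 + a*w/4)
K = 68576497/256 (K = 6 + ((¼)*7*(7 + 6))⁴ = 6 + ((¼)*7*13)⁴ = 6 + (91/4)⁴ = 6 + 68574961/256 = 68576497/256 ≈ 2.6788e+5)
K - (-377*1027 + 624) = 68576497/256 - (-377*1027 + 624) = 68576497/256 - (-387179 + 624) = 68576497/256 - 1*(-386555) = 68576497/256 + 386555 = 167534577/256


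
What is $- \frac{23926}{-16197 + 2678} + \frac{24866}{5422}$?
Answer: $\frac{232945113}{36650009} \approx 6.3559$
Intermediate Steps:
$- \frac{23926}{-16197 + 2678} + \frac{24866}{5422} = - \frac{23926}{-13519} + 24866 \cdot \frac{1}{5422} = \left(-23926\right) \left(- \frac{1}{13519}\right) + \frac{12433}{2711} = \frac{23926}{13519} + \frac{12433}{2711} = \frac{232945113}{36650009}$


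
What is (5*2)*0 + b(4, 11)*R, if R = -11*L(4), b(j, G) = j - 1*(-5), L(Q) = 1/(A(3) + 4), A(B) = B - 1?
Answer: -33/2 ≈ -16.500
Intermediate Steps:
A(B) = -1 + B
L(Q) = 1/6 (L(Q) = 1/((-1 + 3) + 4) = 1/(2 + 4) = 1/6)
b(j, G) = 5 + j (b(j, G) = j + 5 = 5 + j)
R = -11/6 (R = -11*1/6 = -11/6 ≈ -1.8333)
(5*2)*0 + b(4, 11)*R = (5*2)*0 + (5 + 4)*(-11/6) = 10*0 + 9*(-11/6) = 0 - 33/2 = -33/2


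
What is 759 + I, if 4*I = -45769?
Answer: -42733/4 ≈ -10683.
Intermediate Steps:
I = -45769/4 (I = (¼)*(-45769) = -45769/4 ≈ -11442.)
759 + I = 759 - 45769/4 = -42733/4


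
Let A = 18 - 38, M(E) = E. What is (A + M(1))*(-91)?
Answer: 1729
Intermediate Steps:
A = -20
(A + M(1))*(-91) = (-20 + 1)*(-91) = -19*(-91) = 1729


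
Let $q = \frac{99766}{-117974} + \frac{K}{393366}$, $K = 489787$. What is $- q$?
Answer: $- \frac{9268789591}{23203480242} \approx -0.39946$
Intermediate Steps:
$q = \frac{9268789591}{23203480242}$ ($q = \frac{99766}{-117974} + \frac{489787}{393366} = 99766 \left(- \frac{1}{117974}\right) + 489787 \cdot \frac{1}{393366} = - \frac{49883}{58987} + \frac{489787}{393366} = \frac{9268789591}{23203480242} \approx 0.39946$)
$- q = \left(-1\right) \frac{9268789591}{23203480242} = - \frac{9268789591}{23203480242}$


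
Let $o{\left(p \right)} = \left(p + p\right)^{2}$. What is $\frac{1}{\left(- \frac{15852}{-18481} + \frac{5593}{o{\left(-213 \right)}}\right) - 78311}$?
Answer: $- \frac{3353857956}{262640990270531} \approx -1.277 \cdot 10^{-5}$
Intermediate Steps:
$o{\left(p \right)} = 4 p^{2}$ ($o{\left(p \right)} = \left(2 p\right)^{2} = 4 p^{2}$)
$\frac{1}{\left(- \frac{15852}{-18481} + \frac{5593}{o{\left(-213 \right)}}\right) - 78311} = \frac{1}{\left(- \frac{15852}{-18481} + \frac{5593}{4 \left(-213\right)^{2}}\right) - 78311} = \frac{1}{\left(\left(-15852\right) \left(- \frac{1}{18481}\right) + \frac{5593}{4 \cdot 45369}\right) - 78311} = \frac{1}{\left(\frac{15852}{18481} + \frac{5593}{181476}\right) - 78311} = \frac{1}{\frac{2980121785}{3353857956} - 78311} = \frac{1}{- \frac{262640990270531}{3353857956}} = - \frac{3353857956}{262640990270531}$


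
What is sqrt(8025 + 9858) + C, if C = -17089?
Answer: -17089 + 3*sqrt(1987) ≈ -16955.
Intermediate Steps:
sqrt(8025 + 9858) + C = sqrt(8025 + 9858) - 17089 = sqrt(17883) - 17089 = 3*sqrt(1987) - 17089 = -17089 + 3*sqrt(1987)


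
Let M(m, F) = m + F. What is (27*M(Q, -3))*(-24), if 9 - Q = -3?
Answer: -5832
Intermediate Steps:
Q = 12 (Q = 9 - 1*(-3) = 9 + 3 = 12)
M(m, F) = F + m
(27*M(Q, -3))*(-24) = (27*(-3 + 12))*(-24) = (27*9)*(-24) = 243*(-24) = -5832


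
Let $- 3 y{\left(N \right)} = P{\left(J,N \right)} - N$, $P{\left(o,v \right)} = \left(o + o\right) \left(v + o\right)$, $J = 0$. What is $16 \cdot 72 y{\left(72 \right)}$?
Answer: $27648$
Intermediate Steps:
$P{\left(o,v \right)} = 2 o \left(o + v\right)$
$y{\left(N \right)} = \frac{N}{3}$ ($y{\left(N \right)} = - \frac{2 \cdot 0 \left(0 + N\right) - N}{3} = - \frac{2 \cdot 0 N - N}{3} = - \frac{0 - N}{3} = - \frac{\left(-1\right) N}{3} = \frac{N}{3}$)
$16 \cdot 72 y{\left(72 \right)} = 16 \cdot 72 \cdot \frac{1}{3} \cdot 72 = 1152 \cdot 24 = 27648$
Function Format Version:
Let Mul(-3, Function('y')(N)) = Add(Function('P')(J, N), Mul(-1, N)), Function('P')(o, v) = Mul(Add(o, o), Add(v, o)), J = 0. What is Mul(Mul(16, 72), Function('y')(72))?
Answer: 27648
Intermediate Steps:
Function('P')(o, v) = Mul(2, o, Add(o, v)) (Function('P')(o, v) = Mul(Mul(2, o), Add(o, v)) = Mul(2, o, Add(o, v)))
Function('y')(N) = Mul(Rational(1, 3), N) (Function('y')(N) = Mul(Rational(-1, 3), Add(Mul(2, 0, Add(0, N)), Mul(-1, N))) = Mul(Rational(-1, 3), Add(Mul(2, 0, N), Mul(-1, N))) = Mul(Rational(-1, 3), Add(0, Mul(-1, N))) = Mul(Rational(-1, 3), Mul(-1, N)) = Mul(Rational(1, 3), N))
Mul(Mul(16, 72), Function('y')(72)) = Mul(Mul(16, 72), Mul(Rational(1, 3), 72)) = Mul(1152, 24) = 27648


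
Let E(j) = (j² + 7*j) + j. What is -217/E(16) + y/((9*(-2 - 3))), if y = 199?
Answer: -28727/5760 ≈ -4.9873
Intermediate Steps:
E(j) = j² + 8*j
-217/E(16) + y/((9*(-2 - 3))) = -217*1/(16*(8 + 16)) + 199/((9*(-2 - 3))) = -217/(16*24) + 199/((9*(-5))) = -217/384 + 199/(-45) = -217*1/384 + 199*(-1/45) = -217/384 - 199/45 = -28727/5760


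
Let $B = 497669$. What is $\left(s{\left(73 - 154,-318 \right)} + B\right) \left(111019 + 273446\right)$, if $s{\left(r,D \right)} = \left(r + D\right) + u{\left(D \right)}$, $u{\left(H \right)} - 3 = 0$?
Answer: $191184063945$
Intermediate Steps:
$u{\left(H \right)} = 3$ ($u{\left(H \right)} = 3 + 0 = 3$)
$s{\left(r,D \right)} = 3 + D + r$ ($s{\left(r,D \right)} = \left(r + D\right) + 3 = \left(D + r\right) + 3 = 3 + D + r$)
$\left(s{\left(73 - 154,-318 \right)} + B\right) \left(111019 + 273446\right) = \left(\left(3 - 318 + \left(73 - 154\right)\right) + 497669\right) \left(111019 + 273446\right) = \left(\left(3 - 318 - 81\right) + 497669\right) 384465 = \left(-396 + 497669\right) 384465 = 497273 \cdot 384465 = 191184063945$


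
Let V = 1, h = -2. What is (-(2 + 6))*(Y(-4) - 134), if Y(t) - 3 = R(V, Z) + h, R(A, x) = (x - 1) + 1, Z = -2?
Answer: 1080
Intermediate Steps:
R(A, x) = x (R(A, x) = (-1 + x) + 1 = x)
Y(t) = -1 (Y(t) = 3 + (-2 - 2) = 3 - 4 = -1)
(-(2 + 6))*(Y(-4) - 134) = (-(2 + 6))*(-1 - 134) = -1*8*(-135) = -8*(-135) = 1080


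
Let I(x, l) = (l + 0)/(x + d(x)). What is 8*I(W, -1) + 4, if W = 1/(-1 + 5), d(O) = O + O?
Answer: -20/3 ≈ -6.6667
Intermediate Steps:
d(O) = 2*O
W = ¼ (W = 1/4 = ¼ ≈ 0.25000)
I(x, l) = l/(3*x) (I(x, l) = (l + 0)/(x + 2*x) = l/((3*x)) = l*(1/(3*x)) = l/(3*x))
8*I(W, -1) + 4 = 8*((⅓)*(-1)/(¼)) + 4 = 8*((⅓)*(-1)*4) + 4 = 8*(-4/3) + 4 = -32/3 + 4 = -20/3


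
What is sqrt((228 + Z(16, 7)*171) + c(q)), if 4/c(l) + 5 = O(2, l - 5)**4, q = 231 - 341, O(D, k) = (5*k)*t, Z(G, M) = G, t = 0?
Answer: 4*sqrt(4630)/5 ≈ 54.435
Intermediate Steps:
O(D, k) = 0 (O(D, k) = (5*k)*0 = 0)
q = -110
c(l) = -4/5 (c(l) = 4/(-5 + 0**4) = 4/(-5 + 0) = 4/(-5) = 4*(-1/5) = -4/5)
sqrt((228 + Z(16, 7)*171) + c(q)) = sqrt((228 + 16*171) - 4/5) = sqrt((228 + 2736) - 4/5) = sqrt(2964 - 4/5) = sqrt(14816/5) = 4*sqrt(4630)/5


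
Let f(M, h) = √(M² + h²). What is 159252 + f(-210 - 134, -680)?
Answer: 159252 + 8*√9074 ≈ 1.6001e+5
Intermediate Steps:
159252 + f(-210 - 134, -680) = 159252 + √((-210 - 134)² + (-680)²) = 159252 + √((-344)² + 462400) = 159252 + √(118336 + 462400) = 159252 + √580736 = 159252 + 8*√9074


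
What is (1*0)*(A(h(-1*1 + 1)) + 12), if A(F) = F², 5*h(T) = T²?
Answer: 0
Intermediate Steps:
h(T) = T²/5
(1*0)*(A(h(-1*1 + 1)) + 12) = (1*0)*(((-1*1 + 1)²/5)² + 12) = 0*(((-1 + 1)²/5)² + 12) = 0*(((⅕)*0²)² + 12) = 0*(((⅕)*0)² + 12) = 0*(0² + 12) = 0*(0 + 12) = 0*12 = 0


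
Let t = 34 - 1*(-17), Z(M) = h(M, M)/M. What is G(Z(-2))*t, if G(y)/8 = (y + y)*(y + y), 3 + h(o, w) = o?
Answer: 10200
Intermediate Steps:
h(o, w) = -3 + o
Z(M) = (-3 + M)/M
G(y) = 32*y**2 (G(y) = 8*((y + y)*(y + y)) = 8*((2*y)*(2*y)) = 8*(4*y**2) = 32*y**2)
t = 51 (t = 34 + 17 = 51)
G(Z(-2))*t = (32*((-3 - 2)/(-2))**2)*51 = (32*(-1/2*(-5))**2)*51 = (32*(5/2)**2)*51 = (32*(25/4))*51 = 200*51 = 10200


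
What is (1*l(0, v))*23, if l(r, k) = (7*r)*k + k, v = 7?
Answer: 161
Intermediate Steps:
l(r, k) = k + 7*k*r (l(r, k) = 7*k*r + k = k + 7*k*r)
(1*l(0, v))*23 = (1*(7*(1 + 7*0)))*23 = (1*(7*(1 + 0)))*23 = (1*(7*1))*23 = (1*7)*23 = 7*23 = 161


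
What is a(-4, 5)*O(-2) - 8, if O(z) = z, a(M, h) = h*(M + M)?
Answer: 72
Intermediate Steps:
a(M, h) = 2*M*h (a(M, h) = h*(2*M) = 2*M*h)
a(-4, 5)*O(-2) - 8 = (2*(-4)*5)*(-2) - 8 = -40*(-2) - 8 = 80 - 8 = 72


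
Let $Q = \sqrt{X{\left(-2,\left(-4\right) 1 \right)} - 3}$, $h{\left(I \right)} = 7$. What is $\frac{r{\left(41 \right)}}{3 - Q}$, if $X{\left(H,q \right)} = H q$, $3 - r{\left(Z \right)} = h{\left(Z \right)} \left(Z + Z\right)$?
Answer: $- \frac{1713}{4} - \frac{571 \sqrt{5}}{4} \approx -747.45$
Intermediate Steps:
$r{\left(Z \right)} = 3 - 14 Z$ ($r{\left(Z \right)} = 3 - 7 \left(Z + Z\right) = 3 - 7 \cdot 2 Z = 3 - 14 Z$)
$Q = \sqrt{5}$ ($Q = \sqrt{- 2 \left(\left(-4\right) 1\right) - 3} = \sqrt{\left(-2\right) \left(-4\right) - 3} = \sqrt{8 - 3} = \sqrt{5} \approx 2.2361$)
$\frac{r{\left(41 \right)}}{3 - Q} = \frac{3 - 574}{3 - \sqrt{5}} = - \frac{571}{3 - \sqrt{5}}$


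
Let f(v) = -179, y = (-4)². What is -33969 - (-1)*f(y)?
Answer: -34148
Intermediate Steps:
y = 16
-33969 - (-1)*f(y) = -33969 - (-1)*(-179) = -33969 - 1*179 = -33969 - 179 = -34148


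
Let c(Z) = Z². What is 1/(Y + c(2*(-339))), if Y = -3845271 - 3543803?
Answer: -1/6929390 ≈ -1.4431e-7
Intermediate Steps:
Y = -7389074
1/(Y + c(2*(-339))) = 1/(-7389074 + (2*(-339))²) = 1/(-7389074 + (-678)²) = 1/(-7389074 + 459684) = 1/(-6929390) = -1/6929390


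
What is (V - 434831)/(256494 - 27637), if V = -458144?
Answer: -892975/228857 ≈ -3.9019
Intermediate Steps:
(V - 434831)/(256494 - 27637) = (-458144 - 434831)/(256494 - 27637) = -892975/228857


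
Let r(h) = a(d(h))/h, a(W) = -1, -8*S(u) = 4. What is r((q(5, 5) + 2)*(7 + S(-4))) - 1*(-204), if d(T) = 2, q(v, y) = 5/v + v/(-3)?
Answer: 5301/26 ≈ 203.88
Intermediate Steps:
q(v, y) = 5/v - v/3 (q(v, y) = 5/v + v*(-1/3) = 5/v - v/3)
S(u) = -1/2 (S(u) = -1/8*4 = -1/2)
r(h) = -1/h
r((q(5, 5) + 2)*(7 + S(-4))) - 1*(-204) = -1/(((5/5 - 1/3*5) + 2)*(7 - 1/2)) - 1*(-204) = -1/(((5*(1/5) - 5/3) + 2)*(13/2)) + 204 = -1/(((1 - 5/3) + 2)*(13/2)) + 204 = -1/((-2/3 + 2)*(13/2)) + 204 = -1/((4/3)*(13/2)) + 204 = -1/26/3 + 204 = -1*3/26 + 204 = -3/26 + 204 = 5301/26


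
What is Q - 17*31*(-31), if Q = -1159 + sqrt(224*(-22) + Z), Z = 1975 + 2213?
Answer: 15178 + 2*I*sqrt(185) ≈ 15178.0 + 27.203*I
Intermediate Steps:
Z = 4188
Q = -1159 + 2*I*sqrt(185) (Q = -1159 + sqrt(224*(-22) + 4188) = -1159 + sqrt(-4928 + 4188) = -1159 + sqrt(-740) = -1159 + 2*I*sqrt(185) ≈ -1159.0 + 27.203*I)
Q - 17*31*(-31) = (-1159 + 2*I*sqrt(185)) - 17*31*(-31) = (-1159 + 2*I*sqrt(185)) - 527*(-31) = (-1159 + 2*I*sqrt(185)) - 1*(-16337) = (-1159 + 2*I*sqrt(185)) + 16337 = 15178 + 2*I*sqrt(185)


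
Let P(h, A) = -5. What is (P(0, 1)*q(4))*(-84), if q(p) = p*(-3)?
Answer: -5040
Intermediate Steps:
q(p) = -3*p
(P(0, 1)*q(4))*(-84) = -(-15)*4*(-84) = -5*(-12)*(-84) = 60*(-84) = -5040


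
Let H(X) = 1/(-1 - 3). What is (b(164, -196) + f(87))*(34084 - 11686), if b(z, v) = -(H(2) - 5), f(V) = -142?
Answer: -6125853/2 ≈ -3.0629e+6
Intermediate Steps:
H(X) = -¼ (H(X) = 1/(-4) = -¼)
b(z, v) = 21/4 (b(z, v) = -(-¼ - 5) = -1*(-21/4) = 21/4)
(b(164, -196) + f(87))*(34084 - 11686) = (21/4 - 142)*(34084 - 11686) = -547/4*22398 = -6125853/2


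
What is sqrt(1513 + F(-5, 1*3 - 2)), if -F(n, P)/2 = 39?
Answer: sqrt(1435) ≈ 37.881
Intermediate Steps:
F(n, P) = -78 (F(n, P) = -2*39 = -78)
sqrt(1513 + F(-5, 1*3 - 2)) = sqrt(1513 - 78) = sqrt(1435)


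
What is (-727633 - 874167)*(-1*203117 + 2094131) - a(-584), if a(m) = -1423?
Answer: -3029026223777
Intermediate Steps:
(-727633 - 874167)*(-1*203117 + 2094131) - a(-584) = (-727633 - 874167)*(-1*203117 + 2094131) - 1*(-1423) = -1601800*(-203117 + 2094131) + 1423 = -1601800*1891014 + 1423 = -3029026225200 + 1423 = -3029026223777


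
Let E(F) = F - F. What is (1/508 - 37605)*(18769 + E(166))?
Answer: -358550569691/508 ≈ -7.0581e+8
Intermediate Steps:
E(F) = 0
(1/508 - 37605)*(18769 + E(166)) = (1/508 - 37605)*(18769 + 0) = (1/508 - 37605)*18769 = -19103339/508*18769 = -358550569691/508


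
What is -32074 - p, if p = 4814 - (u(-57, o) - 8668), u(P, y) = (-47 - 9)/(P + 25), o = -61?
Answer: -182217/4 ≈ -45554.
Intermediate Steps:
u(P, y) = -56/(25 + P)
p = 53921/4 (p = 4814 - (-56/(25 - 57) - 8668) = 4814 - (-56/(-32) - 8668) = 4814 - (-56*(-1/32) - 8668) = 4814 - (7/4 - 8668) = 4814 - 1*(-34665/4) = 4814 + 34665/4 = 53921/4 ≈ 13480.)
-32074 - p = -32074 - 1*53921/4 = -32074 - 53921/4 = -182217/4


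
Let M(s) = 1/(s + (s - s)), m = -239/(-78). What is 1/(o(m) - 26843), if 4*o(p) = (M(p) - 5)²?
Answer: -228484/6131948323 ≈ -3.7261e-5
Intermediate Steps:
m = 239/78 (m = -239*(-1/78) = 239/78 ≈ 3.0641)
M(s) = 1/s (M(s) = 1/(s + 0) = 1/s)
o(p) = (-5 + 1/p)²/4 (o(p) = (1/p - 5)²/4 = (-5 + 1/p)²/4)
1/(o(m) - 26843) = 1/((-1 + 5*(239/78))²/(4*(239/78)²) - 26843) = 1/((¼)*(6084/57121)*(-1 + 1195/78)² - 26843) = 1/((¼)*(6084/57121)*(1117/78)² - 26843) = 1/((¼)*(6084/57121)*(1247689/6084) - 26843) = 1/(1247689/228484 - 26843) = 1/(-6131948323/228484) = -228484/6131948323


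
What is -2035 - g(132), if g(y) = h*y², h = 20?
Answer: -350515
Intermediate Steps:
g(y) = 20*y²
-2035 - g(132) = -2035 - 20*132² = -2035 - 20*17424 = -2035 - 1*348480 = -2035 - 348480 = -350515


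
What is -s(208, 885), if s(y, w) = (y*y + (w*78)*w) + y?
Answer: -61135022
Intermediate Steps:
s(y, w) = y + y² + 78*w² (s(y, w) = (y² + (78*w)*w) + y = (y² + 78*w²) + y = y + y² + 78*w²)
-s(208, 885) = -(208 + 208² + 78*885²) = -(208 + 43264 + 78*783225) = -(208 + 43264 + 61091550) = -1*61135022 = -61135022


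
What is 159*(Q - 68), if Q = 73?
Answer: 795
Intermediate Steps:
159*(Q - 68) = 159*(73 - 68) = 159*5 = 795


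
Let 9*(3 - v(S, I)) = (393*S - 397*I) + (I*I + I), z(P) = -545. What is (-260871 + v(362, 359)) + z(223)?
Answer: -2481700/9 ≈ -2.7574e+5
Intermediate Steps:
v(S, I) = 3 + 44*I - 131*S/3 - I²/9 (v(S, I) = 3 - ((393*S - 397*I) + (I*I + I))/9 = 3 - ((-397*I + 393*S) + (I² + I))/9 = 3 - ((-397*I + 393*S) + (I + I²))/9 = 3 - (I² - 396*I + 393*S)/9 = 3 + (44*I - 131*S/3 - I²/9) = 3 + 44*I - 131*S/3 - I²/9)
(-260871 + v(362, 359)) + z(223) = (-260871 + (3 + 44*359 - 131/3*362 - ⅑*359²)) - 545 = (-260871 + (3 + 15796 - 47422/3 - ⅑*128881)) - 545 = (-260871 + (3 + 15796 - 47422/3 - 128881/9)) - 545 = (-260871 - 128956/9) - 545 = -2476795/9 - 545 = -2481700/9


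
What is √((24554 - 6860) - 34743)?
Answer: I*√17049 ≈ 130.57*I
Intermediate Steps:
√((24554 - 6860) - 34743) = √(17694 - 34743) = √(-17049) = I*√17049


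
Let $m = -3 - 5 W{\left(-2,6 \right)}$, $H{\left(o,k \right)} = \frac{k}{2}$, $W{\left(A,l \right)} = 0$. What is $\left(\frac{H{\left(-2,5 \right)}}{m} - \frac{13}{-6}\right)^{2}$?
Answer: $\frac{16}{9} \approx 1.7778$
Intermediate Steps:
$H{\left(o,k \right)} = \frac{k}{2}$ ($H{\left(o,k \right)} = k \frac{1}{2} = \frac{k}{2}$)
$m = -3$ ($m = -3 - 0 = -3 + 0 = -3$)
$\left(\frac{H{\left(-2,5 \right)}}{m} - \frac{13}{-6}\right)^{2} = \left(\frac{\frac{1}{2} \cdot 5}{-3} - \frac{13}{-6}\right)^{2} = \left(\frac{5}{2} \left(- \frac{1}{3}\right) - - \frac{13}{6}\right)^{2} = \left(- \frac{5}{6} + \frac{13}{6}\right)^{2} = \left(\frac{4}{3}\right)^{2} = \frac{16}{9}$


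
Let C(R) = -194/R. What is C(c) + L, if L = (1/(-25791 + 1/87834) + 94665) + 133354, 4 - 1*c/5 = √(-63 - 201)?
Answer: 12913406787127722/56633167325 - 97*I*√66/350 ≈ 2.2802e+5 - 2.2515*I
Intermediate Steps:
c = 20 - 10*I*√66 (c = 20 - 5*√(-63 - 201) = 20 - 10*I*√66 ≈ 20.0 - 81.24*I)
L = 516537527123333/2265326693 (L = (1/(-25791 + 1/87834) + 94665) + 133354 = (1/(-2265326693/87834) + 94665) + 133354 = (-87834/2265326693 + 94665) + 133354 = 214447151305011/2265326693 + 133354 = 516537527123333/2265326693 ≈ 2.2802e+5)
C(c) + L = -194/(20 - 10*I*√66) + 516537527123333/2265326693 = 516537527123333/2265326693 - 194/(20 - 10*I*√66)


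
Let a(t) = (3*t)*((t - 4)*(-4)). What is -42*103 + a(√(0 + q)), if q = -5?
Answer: -4266 + 48*I*√5 ≈ -4266.0 + 107.33*I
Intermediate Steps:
a(t) = 3*t*(16 - 4*t) (a(t) = (3*t)*((-4 + t)*(-4)) = (3*t)*(16 - 4*t) = 3*t*(16 - 4*t))
-42*103 + a(√(0 + q)) = -42*103 + 12*√(0 - 5)*(4 - √(0 - 5)) = -4326 + 12*√(-5)*(4 - √(-5)) = -4326 + 12*(I*√5)*(4 - I*√5) = -4326 + 12*I*√5*(4 - I*√5)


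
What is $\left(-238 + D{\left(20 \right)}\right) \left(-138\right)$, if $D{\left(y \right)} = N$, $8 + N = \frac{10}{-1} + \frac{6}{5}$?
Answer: $\frac{175812}{5} \approx 35162.0$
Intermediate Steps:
$N = - \frac{84}{5}$ ($N = -8 + \left(\frac{10}{-1} + \frac{6}{5}\right) = -8 + \left(10 \left(-1\right) + 6 \cdot \frac{1}{5}\right) = -8 + \left(-10 + \frac{6}{5}\right) = -8 - \frac{44}{5} = - \frac{84}{5} \approx -16.8$)
$D{\left(y \right)} = - \frac{84}{5}$
$\left(-238 + D{\left(20 \right)}\right) \left(-138\right) = \left(-238 - \frac{84}{5}\right) \left(-138\right) = \left(- \frac{1274}{5}\right) \left(-138\right) = \frac{175812}{5}$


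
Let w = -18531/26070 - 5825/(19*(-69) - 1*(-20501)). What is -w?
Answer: 8457794/8338055 ≈ 1.0144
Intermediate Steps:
w = -8457794/8338055 (w = -18531*1/26070 - 5825/(-1311 + 20501) = -6177/8690 - 5825/19190 = -6177/8690 - 5825*1/19190 = -6177/8690 - 1165/3838 = -8457794/8338055 ≈ -1.0144)
-w = -1*(-8457794/8338055) = 8457794/8338055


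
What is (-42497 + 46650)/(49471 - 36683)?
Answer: 4153/12788 ≈ 0.32476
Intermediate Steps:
(-42497 + 46650)/(49471 - 36683) = 4153/12788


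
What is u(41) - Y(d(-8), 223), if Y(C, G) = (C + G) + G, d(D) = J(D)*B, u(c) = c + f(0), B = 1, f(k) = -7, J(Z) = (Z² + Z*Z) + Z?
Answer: -532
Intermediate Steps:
J(Z) = Z + 2*Z² (J(Z) = (Z² + Z²) + Z = 2*Z² + Z = Z + 2*Z²)
u(c) = -7 + c (u(c) = c - 7 = -7 + c)
d(D) = D*(1 + 2*D) (d(D) = (D*(1 + 2*D))*1 = D*(1 + 2*D))
Y(C, G) = C + 2*G
u(41) - Y(d(-8), 223) = (-7 + 41) - (-8*(1 + 2*(-8)) + 2*223) = 34 - (-8*(1 - 16) + 446) = 34 - (-8*(-15) + 446) = 34 - (120 + 446) = 34 - 1*566 = 34 - 566 = -532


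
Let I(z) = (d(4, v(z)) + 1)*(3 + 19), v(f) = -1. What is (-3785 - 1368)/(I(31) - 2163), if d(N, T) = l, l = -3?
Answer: 5153/2207 ≈ 2.3348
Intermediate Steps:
d(N, T) = -3
I(z) = -44 (I(z) = (-3 + 1)*(3 + 19) = -2*22 = -44)
(-3785 - 1368)/(I(31) - 2163) = (-3785 - 1368)/(-44 - 2163) = -5153/(-2207) = -5153*(-1/2207) = 5153/2207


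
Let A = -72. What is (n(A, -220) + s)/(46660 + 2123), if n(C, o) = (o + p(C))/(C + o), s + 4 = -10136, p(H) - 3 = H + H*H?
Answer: -2965775/14244636 ≈ -0.20820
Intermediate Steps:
p(H) = 3 + H + H² (p(H) = 3 + (H + H*H) = 3 + (H + H²) = 3 + H + H²)
s = -10140 (s = -4 - 10136 = -10140)
n(C, o) = (3 + C + o + C²)/(C + o) (n(C, o) = (o + (3 + C + C²))/(C + o) = (3 + C + o + C²)/(C + o))
(n(A, -220) + s)/(46660 + 2123) = ((3 - 72 - 220 + (-72)²)/(-72 - 220) - 10140)/(46660 + 2123) = ((3 - 72 - 220 + 5184)/(-292) - 10140)/48783 = (-1/292*4895 - 10140)*(1/48783) = (-4895/292 - 10140)*(1/48783) = -2965775/292*1/48783 = -2965775/14244636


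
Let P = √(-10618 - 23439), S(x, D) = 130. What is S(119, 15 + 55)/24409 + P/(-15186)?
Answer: 130/24409 - I*√34057/15186 ≈ 0.0053259 - 0.012152*I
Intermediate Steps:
P = I*√34057 (P = √(-34057) = I*√34057 ≈ 184.55*I)
S(119, 15 + 55)/24409 + P/(-15186) = 130/24409 + (I*√34057)/(-15186) = 130*(1/24409) + (I*√34057)*(-1/15186) = 130/24409 - I*√34057/15186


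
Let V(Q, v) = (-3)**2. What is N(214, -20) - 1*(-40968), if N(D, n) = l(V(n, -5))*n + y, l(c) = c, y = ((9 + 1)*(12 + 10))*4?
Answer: 41668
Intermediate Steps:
V(Q, v) = 9
y = 880 (y = (10*22)*4 = 220*4 = 880)
N(D, n) = 880 + 9*n (N(D, n) = 9*n + 880 = 880 + 9*n)
N(214, -20) - 1*(-40968) = (880 + 9*(-20)) - 1*(-40968) = (880 - 180) + 40968 = 700 + 40968 = 41668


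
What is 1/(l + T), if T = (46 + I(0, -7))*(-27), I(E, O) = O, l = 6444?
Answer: 1/5391 ≈ 0.00018549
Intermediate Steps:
T = -1053 (T = (46 - 7)*(-27) = 39*(-27) = -1053)
1/(l + T) = 1/(6444 - 1053) = 1/5391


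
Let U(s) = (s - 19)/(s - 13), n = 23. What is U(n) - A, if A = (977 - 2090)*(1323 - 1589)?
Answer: -1480288/5 ≈ -2.9606e+5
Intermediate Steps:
A = 296058 (A = -1113*(-266) = 296058)
U(s) = (-19 + s)/(-13 + s)
U(n) - A = (-19 + 23)/(-13 + 23) - 1*296058 = 4/10 - 296058 = (1/10)*4 - 296058 = 2/5 - 296058 = -1480288/5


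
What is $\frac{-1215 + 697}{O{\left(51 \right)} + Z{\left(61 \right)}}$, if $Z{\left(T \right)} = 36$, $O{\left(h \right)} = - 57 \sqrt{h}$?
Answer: $\frac{2072}{18267} + \frac{9842 \sqrt{51}}{54801} \approx 1.396$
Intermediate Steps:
$\frac{-1215 + 697}{O{\left(51 \right)} + Z{\left(61 \right)}} = \frac{-1215 + 697}{- 57 \sqrt{51} + 36} = - \frac{518}{36 - 57 \sqrt{51}}$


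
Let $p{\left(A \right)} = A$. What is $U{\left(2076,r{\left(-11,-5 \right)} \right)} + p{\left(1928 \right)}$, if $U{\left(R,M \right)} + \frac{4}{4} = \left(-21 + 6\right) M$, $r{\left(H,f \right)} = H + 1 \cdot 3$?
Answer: $2047$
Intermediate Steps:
$r{\left(H,f \right)} = 3 + H$ ($r{\left(H,f \right)} = H + 3 = 3 + H$)
$U{\left(R,M \right)} = -1 - 15 M$ ($U{\left(R,M \right)} = -1 + \left(-21 + 6\right) M = -1 - 15 M$)
$U{\left(2076,r{\left(-11,-5 \right)} \right)} + p{\left(1928 \right)} = \left(-1 - 15 \left(3 - 11\right)\right) + 1928 = \left(-1 - -120\right) + 1928 = \left(-1 + 120\right) + 1928 = 119 + 1928 = 2047$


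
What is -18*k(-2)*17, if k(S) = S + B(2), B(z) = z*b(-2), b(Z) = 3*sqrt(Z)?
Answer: 612 - 1836*I*sqrt(2) ≈ 612.0 - 2596.5*I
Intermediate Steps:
B(z) = 3*I*z*sqrt(2) (B(z) = z*(3*sqrt(-2)) = z*(3*(I*sqrt(2))) = z*(3*I*sqrt(2)) = 3*I*z*sqrt(2))
k(S) = S + 6*I*sqrt(2) (k(S) = S + 3*I*2*sqrt(2) = S + 6*I*sqrt(2))
-18*k(-2)*17 = -18*(-2 + 6*I*sqrt(2))*17 = (36 - 108*I*sqrt(2))*17 = 612 - 1836*I*sqrt(2)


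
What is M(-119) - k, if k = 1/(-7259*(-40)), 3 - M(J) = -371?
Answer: 108594639/290360 ≈ 374.00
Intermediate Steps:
M(J) = 374 (M(J) = 3 - 1*(-371) = 3 + 371 = 374)
k = 1/290360 ≈ 3.4440e-6
M(-119) - k = 374 - 1*1/290360 = 374 - 1/290360 = 108594639/290360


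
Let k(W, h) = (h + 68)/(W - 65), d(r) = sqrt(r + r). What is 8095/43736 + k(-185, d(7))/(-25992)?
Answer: 3287767753/17762283000 + sqrt(14)/6498000 ≈ 0.18510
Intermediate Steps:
d(r) = sqrt(2)*sqrt(r) (d(r) = sqrt(2*r) = sqrt(2)*sqrt(r))
k(W, h) = (68 + h)/(-65 + W)
8095/43736 + k(-185, d(7))/(-25992) = 8095/43736 + ((68 + sqrt(2)*sqrt(7))/(-65 - 185))/(-25992) = 8095*(1/43736) + ((68 + sqrt(14))/(-250))*(-1/25992) = 8095/43736 - (68 + sqrt(14))/250*(-1/25992) = 8095/43736 + (-34/125 - sqrt(14)/250)*(-1/25992) = 8095/43736 + (17/1624500 + sqrt(14)/6498000) = 3287767753/17762283000 + sqrt(14)/6498000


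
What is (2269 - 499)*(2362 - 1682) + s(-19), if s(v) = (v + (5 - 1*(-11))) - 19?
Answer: 1203578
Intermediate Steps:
s(v) = -3 + v (s(v) = (v + (5 + 11)) - 19 = (v + 16) - 19 = (16 + v) - 19 = -3 + v)
(2269 - 499)*(2362 - 1682) + s(-19) = (2269 - 499)*(2362 - 1682) + (-3 - 19) = 1770*680 - 22 = 1203600 - 22 = 1203578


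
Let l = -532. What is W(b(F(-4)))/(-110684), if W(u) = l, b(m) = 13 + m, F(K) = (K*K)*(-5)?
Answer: 19/3953 ≈ 0.0048065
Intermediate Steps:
F(K) = -5*K**2 (F(K) = K**2*(-5) = -5*K**2)
W(u) = -532
W(b(F(-4)))/(-110684) = -532/(-110684) = -532*(-1/110684) = 19/3953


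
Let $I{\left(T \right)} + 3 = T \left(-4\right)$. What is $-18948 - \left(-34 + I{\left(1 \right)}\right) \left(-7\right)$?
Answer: $-19235$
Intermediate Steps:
$I{\left(T \right)} = -3 - 4 T$ ($I{\left(T \right)} = -3 + T \left(-4\right) = -3 - 4 T$)
$-18948 - \left(-34 + I{\left(1 \right)}\right) \left(-7\right) = -18948 - \left(-34 - 7\right) \left(-7\right) = -18948 - \left(-41\right) \left(-7\right) = -18948 - 287 = -19235$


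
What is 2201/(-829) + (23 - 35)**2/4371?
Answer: -3167065/1207853 ≈ -2.6221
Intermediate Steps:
2201/(-829) + (23 - 35)**2/4371 = 2201*(-1/829) + (-12)**2*(1/4371) = -2201/829 + 144*(1/4371) = -2201/829 + 48/1457 = -3167065/1207853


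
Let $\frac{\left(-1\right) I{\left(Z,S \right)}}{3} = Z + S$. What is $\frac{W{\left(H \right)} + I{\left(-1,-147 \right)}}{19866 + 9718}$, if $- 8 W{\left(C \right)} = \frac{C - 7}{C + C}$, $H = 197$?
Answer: $\frac{699649}{46624384} \approx 0.015006$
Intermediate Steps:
$I{\left(Z,S \right)} = - 3 S - 3 Z$ ($I{\left(Z,S \right)} = - 3 \left(Z + S\right) = - 3 \left(S + Z\right) = - 3 S - 3 Z$)
$W{\left(C \right)} = - \frac{-7 + C}{16 C}$ ($W{\left(C \right)} = - \frac{\left(C - 7\right) \frac{1}{C + C}}{8} = - \frac{\left(-7 + C\right) \frac{1}{2 C}}{8} = - \frac{\frac{1}{2} \frac{1}{C} \left(-7 + C\right)}{8} = - \frac{-7 + C}{16 C}$)
$\frac{W{\left(H \right)} + I{\left(-1,-147 \right)}}{19866 + 9718} = \frac{\frac{7 - 197}{16 \cdot 197} - -444}{19866 + 9718} = \frac{\frac{1}{16} \cdot \frac{1}{197} \left(7 - 197\right) + \left(441 + 3\right)}{29584} = \left(\frac{1}{16} \cdot \frac{1}{197} \left(-190\right) + 444\right) \frac{1}{29584} = \left(- \frac{95}{1576} + 444\right) \frac{1}{29584} = \frac{699649}{1576} \cdot \frac{1}{29584} = \frac{699649}{46624384}$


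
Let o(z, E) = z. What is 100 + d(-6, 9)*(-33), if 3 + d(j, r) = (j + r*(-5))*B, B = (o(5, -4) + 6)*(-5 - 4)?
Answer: -166418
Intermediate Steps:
B = -99 (B = (5 + 6)*(-5 - 4) = 11*(-9) = -99)
d(j, r) = -3 - 99*j + 495*r (d(j, r) = -3 + (j + r*(-5))*(-99) = -3 + (j - 5*r)*(-99) = -3 + (-99*j + 495*r) = -3 - 99*j + 495*r)
100 + d(-6, 9)*(-33) = 100 + (-3 - 99*(-6) + 495*9)*(-33) = 100 + (-3 + 594 + 4455)*(-33) = 100 + 5046*(-33) = 100 - 166518 = -166418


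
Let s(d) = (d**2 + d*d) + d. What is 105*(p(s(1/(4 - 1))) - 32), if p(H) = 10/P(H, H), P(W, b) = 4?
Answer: -6195/2 ≈ -3097.5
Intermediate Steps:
s(d) = d + 2*d**2 (s(d) = (d**2 + d**2) + d = 2*d**2 + d = d + 2*d**2)
p(H) = 5/2 (p(H) = 10/4 = 10*(1/4) = 5/2)
105*(p(s(1/(4 - 1))) - 32) = 105*(5/2 - 32) = 105*(-59/2) = -6195/2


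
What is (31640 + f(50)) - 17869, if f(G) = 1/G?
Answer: 688551/50 ≈ 13771.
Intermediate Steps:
(31640 + f(50)) - 17869 = (31640 + 1/50) - 17869 = 1582001/50 - 17869 = 688551/50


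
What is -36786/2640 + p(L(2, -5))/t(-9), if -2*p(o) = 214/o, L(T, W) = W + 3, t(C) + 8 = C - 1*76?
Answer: -593723/40920 ≈ -14.509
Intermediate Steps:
t(C) = -84 + C (t(C) = -8 + (C - 1*76) = -8 + (C - 76) = -8 + (-76 + C) = -84 + C)
L(T, W) = 3 + W
p(o) = -107/o
-36786/2640 + p(L(2, -5))/t(-9) = -36786/2640 + (-107/(3 - 5))/(-84 - 9) = -36786*1/2640 - 107/(-2)/(-93) = -6131/440 - 107*(-1/2)*(-1/93) = -6131/440 + (107/2)*(-1/93) = -6131/440 - 107/186 = -593723/40920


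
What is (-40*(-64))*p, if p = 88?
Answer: 225280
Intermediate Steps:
(-40*(-64))*p = -40*(-64)*88 = 2560*88 = 225280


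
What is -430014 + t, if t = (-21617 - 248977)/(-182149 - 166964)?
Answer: -50041068996/116371 ≈ -4.3001e+5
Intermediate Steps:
t = 90198/116371 (t = -270594/(-349113) = -270594*(-1/349113) = 90198/116371 ≈ 0.77509)
-430014 + t = -430014 + 90198/116371 = -50041068996/116371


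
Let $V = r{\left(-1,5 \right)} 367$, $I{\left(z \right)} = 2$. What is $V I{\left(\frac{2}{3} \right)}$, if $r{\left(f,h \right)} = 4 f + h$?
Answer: $734$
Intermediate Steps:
$r{\left(f,h \right)} = h + 4 f$
$V = 367$ ($V = \left(5 + 4 \left(-1\right)\right) 367 = \left(5 - 4\right) 367 = 1 \cdot 367 = 367$)
$V I{\left(\frac{2}{3} \right)} = 367 \cdot 2 = 734$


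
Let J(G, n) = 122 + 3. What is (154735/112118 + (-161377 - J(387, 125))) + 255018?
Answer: 10484981623/112118 ≈ 93517.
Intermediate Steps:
J(G, n) = 125
(154735/112118 + (-161377 - J(387, 125))) + 255018 = (154735/112118 + (-161377 - 1*125)) + 255018 = (154735*(1/112118) + (-161377 - 125)) + 255018 = (154735/112118 - 161502) + 255018 = -18107126501/112118 + 255018 = 10484981623/112118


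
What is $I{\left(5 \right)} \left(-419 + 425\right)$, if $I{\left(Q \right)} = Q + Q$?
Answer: $60$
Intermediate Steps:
$I{\left(Q \right)} = 2 Q$
$I{\left(5 \right)} \left(-419 + 425\right) = 2 \cdot 5 \left(-419 + 425\right) = 10 \cdot 6 = 60$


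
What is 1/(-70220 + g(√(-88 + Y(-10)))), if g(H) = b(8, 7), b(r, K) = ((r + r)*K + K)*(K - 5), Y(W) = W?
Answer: -1/69982 ≈ -1.4289e-5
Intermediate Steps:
b(r, K) = (-5 + K)*(K + 2*K*r) (b(r, K) = ((2*r)*K + K)*(-5 + K) = (2*K*r + K)*(-5 + K) = (K + 2*K*r)*(-5 + K) = (-5 + K)*(K + 2*K*r))
g(H) = 238 (g(H) = 7*(-5 + 7 - 10*8 + 2*7*8) = 7*(-5 + 7 - 80 + 112) = 7*34 = 238)
1/(-70220 + g(√(-88 + Y(-10)))) = 1/(-70220 + 238) = 1/(-69982) = -1/69982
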